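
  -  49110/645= -3274/43 =- 76.14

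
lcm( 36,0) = 0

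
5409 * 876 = 4738284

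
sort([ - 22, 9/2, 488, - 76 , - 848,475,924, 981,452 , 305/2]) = [ - 848,-76, - 22,  9/2 , 305/2,452,475 , 488, 924, 981] 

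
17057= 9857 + 7200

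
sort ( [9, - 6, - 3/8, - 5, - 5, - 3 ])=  [ - 6, - 5, - 5,-3, - 3/8 , 9 ] 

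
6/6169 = 6/6169= 0.00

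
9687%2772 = 1371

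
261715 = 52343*5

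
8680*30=260400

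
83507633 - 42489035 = 41018598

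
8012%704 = 268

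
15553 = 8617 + 6936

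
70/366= 35/183 =0.19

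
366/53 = 366/53 =6.91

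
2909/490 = 5 +459/490 = 5.94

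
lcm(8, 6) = 24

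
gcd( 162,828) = 18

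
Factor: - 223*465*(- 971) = 3^1*5^1 * 31^1*223^1*971^1 = 100687845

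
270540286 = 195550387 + 74989899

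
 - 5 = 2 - 7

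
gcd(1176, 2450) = 98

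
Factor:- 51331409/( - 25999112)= 2^( - 3 )*1637^1*31357^1*3249889^(  -  1)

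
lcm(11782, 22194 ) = 954342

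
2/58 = 1/29 = 0.03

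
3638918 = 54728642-51089724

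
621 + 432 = 1053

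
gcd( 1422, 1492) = 2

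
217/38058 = 217/38058 = 0.01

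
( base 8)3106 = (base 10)1606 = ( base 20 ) 406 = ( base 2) 11001000110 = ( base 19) 48a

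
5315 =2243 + 3072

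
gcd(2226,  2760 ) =6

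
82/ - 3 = - 28 + 2/3= -  27.33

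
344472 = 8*43059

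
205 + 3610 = 3815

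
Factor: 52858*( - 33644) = - 2^3*13^2*19^1*107^1*647^1 = - 1778354552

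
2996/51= 2996/51 = 58.75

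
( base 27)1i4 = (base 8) 2303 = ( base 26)1kn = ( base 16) 4c3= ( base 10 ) 1219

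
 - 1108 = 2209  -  3317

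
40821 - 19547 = 21274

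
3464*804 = 2785056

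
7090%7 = 6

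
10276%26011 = 10276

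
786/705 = 1 + 27/235 =1.11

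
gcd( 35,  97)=1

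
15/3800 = 3/760 = 0.00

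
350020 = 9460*37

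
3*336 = 1008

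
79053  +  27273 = 106326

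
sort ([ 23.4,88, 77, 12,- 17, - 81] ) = [ - 81, - 17, 12 , 23.4,  77, 88]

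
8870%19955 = 8870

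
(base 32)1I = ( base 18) 2e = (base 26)1O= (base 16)32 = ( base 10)50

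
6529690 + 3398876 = 9928566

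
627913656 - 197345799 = 430567857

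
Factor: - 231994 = -2^1*7^1*73^1*227^1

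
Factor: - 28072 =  - 2^3*11^2*29^1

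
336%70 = 56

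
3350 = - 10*( - 335 ) 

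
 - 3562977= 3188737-6751714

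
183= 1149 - 966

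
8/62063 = 8/62063= 0.00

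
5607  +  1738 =7345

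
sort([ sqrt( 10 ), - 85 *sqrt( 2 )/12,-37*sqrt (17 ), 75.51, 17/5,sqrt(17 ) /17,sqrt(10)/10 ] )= [- 37*sqrt( 17 ),-85* sqrt( 2 ) /12 , sqrt(17) /17, sqrt( 10)/10, sqrt( 10),17/5,75.51 ] 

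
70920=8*8865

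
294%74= 72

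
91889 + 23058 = 114947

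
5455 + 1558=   7013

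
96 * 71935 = 6905760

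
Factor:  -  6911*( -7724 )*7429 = 396564209956 = 2^2*17^1*19^1* 23^1*1931^1*6911^1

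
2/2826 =1/1413 = 0.00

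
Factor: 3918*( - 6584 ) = - 25796112 = - 2^4*3^1*653^1*823^1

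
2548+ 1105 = 3653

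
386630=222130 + 164500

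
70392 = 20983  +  49409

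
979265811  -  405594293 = 573671518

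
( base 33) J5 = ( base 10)632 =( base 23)14B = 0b1001111000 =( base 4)21320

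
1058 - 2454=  - 1396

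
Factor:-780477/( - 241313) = 3^1 * 29^1*8971^1*241313^ (-1 )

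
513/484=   1 + 29/484 = 1.06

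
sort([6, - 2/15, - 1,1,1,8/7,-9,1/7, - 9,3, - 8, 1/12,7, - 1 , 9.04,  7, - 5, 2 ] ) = [ - 9,  -  9,  -  8, - 5 ,- 1 , - 1, - 2/15,1/12, 1/7, 1, 1, 8/7,2, 3,  6, 7 , 7, 9.04 ]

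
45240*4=180960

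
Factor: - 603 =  - 3^2*67^1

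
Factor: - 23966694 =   -  2^1*3^2*101^1 * 13183^1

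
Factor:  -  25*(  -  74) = 1850  =  2^1*5^2*37^1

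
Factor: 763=7^1*109^1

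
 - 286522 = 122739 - 409261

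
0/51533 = 0= 0.00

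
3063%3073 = 3063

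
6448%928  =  880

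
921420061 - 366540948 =554879113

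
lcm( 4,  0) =0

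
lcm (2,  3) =6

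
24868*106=2636008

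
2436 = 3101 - 665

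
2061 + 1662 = 3723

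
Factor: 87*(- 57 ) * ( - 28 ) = 2^2*3^2*7^1*19^1*29^1 = 138852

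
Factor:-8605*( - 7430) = 63935150 = 2^1*5^2*743^1 * 1721^1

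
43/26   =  1 + 17/26 = 1.65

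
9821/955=10 + 271/955 = 10.28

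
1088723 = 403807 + 684916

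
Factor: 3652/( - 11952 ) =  - 11/36= - 2^(-2)*3^( - 2 )*11^1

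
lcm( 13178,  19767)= 39534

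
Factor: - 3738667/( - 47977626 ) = 2^( - 1)*3^( - 1 )*67^1*101^( - 1)*1361^1*1931^( - 1) = 91187/1170186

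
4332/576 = 361/48 = 7.52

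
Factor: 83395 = 5^1 *13^1*1283^1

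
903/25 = 36 + 3/25 = 36.12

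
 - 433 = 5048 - 5481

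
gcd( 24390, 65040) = 8130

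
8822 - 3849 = 4973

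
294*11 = 3234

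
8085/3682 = 2 + 103/526 = 2.20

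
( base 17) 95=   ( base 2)10011110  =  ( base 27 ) 5n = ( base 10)158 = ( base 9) 185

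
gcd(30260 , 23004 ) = 4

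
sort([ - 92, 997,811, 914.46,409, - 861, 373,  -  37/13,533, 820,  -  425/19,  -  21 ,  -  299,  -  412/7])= [ - 861,  -  299,-92, - 412/7,-425/19, - 21, - 37/13, 373, 409, 533, 811, 820, 914.46,997]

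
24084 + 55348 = 79432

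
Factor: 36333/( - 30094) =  -99/82= - 2^( - 1)*3^2*11^1*41^(  -  1)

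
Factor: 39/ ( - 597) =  - 13/199 = - 13^1*199^( - 1) 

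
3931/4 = 982 + 3/4=982.75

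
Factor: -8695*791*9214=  -63371542430=-  2^1*5^1*7^1*17^1 * 37^1*47^1*113^1 * 271^1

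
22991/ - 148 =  - 22991/148=- 155.34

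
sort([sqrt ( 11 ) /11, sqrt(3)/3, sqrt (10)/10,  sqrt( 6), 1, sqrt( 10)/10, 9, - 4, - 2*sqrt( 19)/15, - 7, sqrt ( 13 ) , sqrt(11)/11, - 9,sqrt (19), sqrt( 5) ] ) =[ - 9, - 7,-4, - 2* sqrt( 19)/15,sqrt( 11)/11 , sqrt( 11) /11,sqrt ( 10) /10 , sqrt( 10 ) /10,  sqrt( 3)/3,1, sqrt( 5),sqrt( 6),  sqrt( 13),sqrt( 19), 9]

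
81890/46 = 1780 + 5/23=1780.22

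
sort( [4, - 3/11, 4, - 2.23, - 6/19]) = [ - 2.23, - 6/19, - 3/11,4,  4]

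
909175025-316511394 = 592663631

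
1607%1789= 1607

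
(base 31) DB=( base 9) 510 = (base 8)636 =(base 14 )218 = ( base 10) 414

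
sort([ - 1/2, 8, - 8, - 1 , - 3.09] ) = [ - 8, -3.09, - 1, - 1/2, 8] 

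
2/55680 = 1/27840= 0.00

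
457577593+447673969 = 905251562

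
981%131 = 64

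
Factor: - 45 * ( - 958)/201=2^1*3^1*5^1*67^( - 1 )*479^1  =  14370/67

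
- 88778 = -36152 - 52626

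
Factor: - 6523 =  - 11^1*593^1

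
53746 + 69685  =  123431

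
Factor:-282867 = -3^1*13^1 * 7253^1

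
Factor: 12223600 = 2^4*5^2*30559^1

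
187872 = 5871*32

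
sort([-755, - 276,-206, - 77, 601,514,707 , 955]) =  [ - 755 , - 276,  -  206 , - 77, 514,601, 707,955 ] 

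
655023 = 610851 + 44172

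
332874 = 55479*6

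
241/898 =241/898=0.27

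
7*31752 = 222264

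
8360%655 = 500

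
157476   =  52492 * 3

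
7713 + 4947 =12660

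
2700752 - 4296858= - 1596106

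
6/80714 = 3/40357 = 0.00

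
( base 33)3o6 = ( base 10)4065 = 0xFE1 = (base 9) 5516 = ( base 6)30453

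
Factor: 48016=2^4 *3001^1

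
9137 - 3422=5715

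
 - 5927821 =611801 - 6539622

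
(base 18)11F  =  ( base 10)357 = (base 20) HH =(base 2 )101100101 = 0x165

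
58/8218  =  29/4109 = 0.01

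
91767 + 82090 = 173857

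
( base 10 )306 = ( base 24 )ci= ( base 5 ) 2211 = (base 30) A6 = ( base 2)100110010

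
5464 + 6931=12395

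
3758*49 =184142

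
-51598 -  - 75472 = 23874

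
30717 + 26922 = 57639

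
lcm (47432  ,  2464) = 189728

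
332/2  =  166= 166.00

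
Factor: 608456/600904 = 19^1 * 31^(  -  1)*2423^( - 1 ) * 4003^1 = 76057/75113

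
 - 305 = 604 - 909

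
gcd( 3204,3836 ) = 4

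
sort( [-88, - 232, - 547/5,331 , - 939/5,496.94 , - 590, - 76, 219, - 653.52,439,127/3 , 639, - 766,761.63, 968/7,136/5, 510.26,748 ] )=[ - 766, - 653.52, - 590,- 232, - 939/5, - 547/5, -88, - 76,136/5 , 127/3,968/7,219, 331, 439,496.94, 510.26,639, 748,761.63 ]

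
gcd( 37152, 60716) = 172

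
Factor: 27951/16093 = 33/19 = 3^1 * 11^1*19^( -1)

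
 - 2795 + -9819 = - 12614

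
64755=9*7195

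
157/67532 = 157/67532 = 0.00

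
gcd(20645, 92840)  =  5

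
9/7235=9/7235= 0.00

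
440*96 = 42240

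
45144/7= 45144/7 = 6449.14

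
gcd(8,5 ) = 1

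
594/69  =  198/23  =  8.61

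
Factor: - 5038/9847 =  - 2^1*11^1*43^(-1 ) =- 22/43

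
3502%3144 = 358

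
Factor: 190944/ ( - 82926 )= -2^4* 3^1*13^1*271^ (-1) = - 624/271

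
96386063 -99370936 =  - 2984873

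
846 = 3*282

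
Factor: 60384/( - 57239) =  - 96/91 = - 2^5*3^1*7^( - 1)*13^ ( - 1 ) 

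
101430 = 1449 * 70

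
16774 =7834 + 8940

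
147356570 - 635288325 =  - 487931755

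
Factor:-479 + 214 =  - 265 = -5^1*53^1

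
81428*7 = 569996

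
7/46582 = 7/46582 = 0.00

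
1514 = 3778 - 2264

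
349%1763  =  349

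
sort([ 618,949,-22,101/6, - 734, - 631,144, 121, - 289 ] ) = [-734,  -  631,  -  289 ,  -  22,  101/6,121,144,618,949] 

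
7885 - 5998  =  1887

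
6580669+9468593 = 16049262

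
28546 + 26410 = 54956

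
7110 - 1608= 5502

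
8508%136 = 76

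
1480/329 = 4+ 164/329=4.50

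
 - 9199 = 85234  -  94433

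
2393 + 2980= 5373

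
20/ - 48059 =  -1 + 48039/48059 = - 0.00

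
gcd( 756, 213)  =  3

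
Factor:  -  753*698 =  - 2^1*3^1*251^1*349^1 = - 525594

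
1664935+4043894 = 5708829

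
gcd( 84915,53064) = 9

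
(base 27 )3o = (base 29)3I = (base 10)105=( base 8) 151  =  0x69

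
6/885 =2/295 = 0.01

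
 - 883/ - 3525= 883/3525 = 0.25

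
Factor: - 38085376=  - 2^8*7^1*53^1*401^1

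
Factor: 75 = 3^1*5^2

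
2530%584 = 194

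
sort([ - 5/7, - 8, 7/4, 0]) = [  -  8,-5/7,0,  7/4]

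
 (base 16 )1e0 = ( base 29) gg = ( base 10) 480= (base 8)740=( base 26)ic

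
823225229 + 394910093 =1218135322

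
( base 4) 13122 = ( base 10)474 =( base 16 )1da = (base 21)11c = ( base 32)eq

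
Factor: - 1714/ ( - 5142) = 3^ ( - 1) = 1/3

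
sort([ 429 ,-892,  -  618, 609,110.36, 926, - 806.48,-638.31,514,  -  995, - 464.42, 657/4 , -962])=[ - 995,  -  962,-892 ,-806.48, - 638.31, - 618,-464.42 , 110.36,657/4,  429 , 514, 609, 926 ] 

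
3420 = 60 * 57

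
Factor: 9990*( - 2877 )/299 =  -2^1*3^4*5^1*7^1*13^( - 1)*23^( - 1 )*37^1  *  137^1  =  - 28741230/299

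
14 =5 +9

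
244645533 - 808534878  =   - 563889345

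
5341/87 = 61 + 34/87 = 61.39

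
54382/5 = 10876 + 2/5 = 10876.40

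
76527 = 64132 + 12395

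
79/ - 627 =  - 79/627 = - 0.13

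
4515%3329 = 1186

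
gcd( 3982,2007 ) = 1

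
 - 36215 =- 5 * 7243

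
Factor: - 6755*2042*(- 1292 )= 17821473320 = 2^3*5^1*7^1*17^1*19^1*193^1*1021^1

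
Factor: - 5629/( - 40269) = 13/93 = 3^(-1 )*13^1*31^( - 1)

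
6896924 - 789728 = 6107196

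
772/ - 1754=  - 1 + 491/877 = - 0.44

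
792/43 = 792/43 = 18.42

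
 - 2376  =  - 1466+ - 910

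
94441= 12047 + 82394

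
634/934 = 317/467 = 0.68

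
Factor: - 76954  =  -2^1*109^1*353^1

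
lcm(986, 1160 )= 19720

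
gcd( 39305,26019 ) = 7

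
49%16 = 1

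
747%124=3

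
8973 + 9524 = 18497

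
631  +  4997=5628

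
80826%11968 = 9018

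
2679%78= 27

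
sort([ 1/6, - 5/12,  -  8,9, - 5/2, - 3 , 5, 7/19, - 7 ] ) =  [-8, - 7,-3, - 5/2, -5/12 , 1/6, 7/19,5,9 ]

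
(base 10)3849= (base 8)7411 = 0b111100001001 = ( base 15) 1219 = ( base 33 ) 3hl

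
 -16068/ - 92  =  174 + 15/23 =174.65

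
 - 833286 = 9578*(-87 )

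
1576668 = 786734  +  789934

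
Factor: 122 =2^1*61^1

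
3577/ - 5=- 716 + 3/5 = - 715.40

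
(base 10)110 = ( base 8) 156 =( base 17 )68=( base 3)11002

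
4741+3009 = 7750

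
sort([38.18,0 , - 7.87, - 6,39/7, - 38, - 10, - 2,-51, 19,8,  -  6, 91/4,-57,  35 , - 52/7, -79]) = [ - 79, - 57,-51,-38,-10, - 7.87,  -  52/7,-6,-6,-2, 0, 39/7 , 8, 19, 91/4,35, 38.18] 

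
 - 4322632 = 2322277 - 6644909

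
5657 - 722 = 4935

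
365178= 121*3018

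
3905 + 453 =4358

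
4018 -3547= 471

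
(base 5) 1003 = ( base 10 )128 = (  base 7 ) 242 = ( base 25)53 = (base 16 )80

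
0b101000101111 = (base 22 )58b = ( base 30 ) 2QR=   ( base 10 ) 2607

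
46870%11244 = 1894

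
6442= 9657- 3215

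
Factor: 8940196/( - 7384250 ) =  - 2^1*5^(-3)*29537^(  -  1 )*2235049^1 = - 4470098/3692125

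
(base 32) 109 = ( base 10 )1033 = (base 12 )721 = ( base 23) 1LL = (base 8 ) 2011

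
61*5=305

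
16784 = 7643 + 9141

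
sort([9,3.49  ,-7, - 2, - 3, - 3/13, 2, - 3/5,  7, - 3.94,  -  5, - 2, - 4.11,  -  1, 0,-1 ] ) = [ - 7,- 5, - 4.11, - 3.94, - 3,-2 , - 2, - 1, - 1,  -  3/5, -3/13,0,2,3.49,7,9 ] 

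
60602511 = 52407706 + 8194805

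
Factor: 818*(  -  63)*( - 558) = 28755972 = 2^2*3^4*7^1*31^1*409^1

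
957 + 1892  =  2849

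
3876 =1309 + 2567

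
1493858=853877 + 639981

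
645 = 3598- 2953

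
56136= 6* 9356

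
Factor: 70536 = 2^3*3^1 * 2939^1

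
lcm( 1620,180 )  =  1620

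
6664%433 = 169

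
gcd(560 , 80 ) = 80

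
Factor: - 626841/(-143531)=3^2*17^1*241^1*8443^( - 1) = 36873/8443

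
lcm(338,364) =4732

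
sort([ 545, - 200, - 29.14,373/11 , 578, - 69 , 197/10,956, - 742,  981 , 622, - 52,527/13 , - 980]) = [ - 980, - 742 , - 200 , - 69, - 52, -29.14,197/10 , 373/11 , 527/13,545, 578 , 622,  956 , 981]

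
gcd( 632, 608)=8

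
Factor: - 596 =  - 2^2*149^1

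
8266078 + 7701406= 15967484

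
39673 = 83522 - 43849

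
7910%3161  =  1588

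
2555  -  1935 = 620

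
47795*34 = 1625030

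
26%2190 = 26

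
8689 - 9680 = - 991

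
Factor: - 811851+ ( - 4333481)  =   - 2^2 * 67^1*73^1*263^1 = - 5145332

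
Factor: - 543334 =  - 2^1* 11^1*24697^1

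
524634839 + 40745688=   565380527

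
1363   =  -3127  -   - 4490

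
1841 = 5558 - 3717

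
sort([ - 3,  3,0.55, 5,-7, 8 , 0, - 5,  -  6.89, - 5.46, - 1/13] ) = [-7, - 6.89, - 5.46, - 5,  -  3, - 1/13,  0 , 0.55 , 3, 5, 8]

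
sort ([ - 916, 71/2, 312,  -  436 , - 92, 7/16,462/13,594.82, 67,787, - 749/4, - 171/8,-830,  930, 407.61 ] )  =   [ -916, - 830, - 436, - 749/4, - 92, - 171/8,7/16,71/2, 462/13,67,312,407.61, 594.82,787, 930] 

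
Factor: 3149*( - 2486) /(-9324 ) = 3914207/4662 = 2^(-1)*3^( - 2) * 7^( - 1)*11^1*37^(-1)*47^1 * 67^1*113^1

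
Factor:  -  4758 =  - 2^1*3^1 * 13^1 * 61^1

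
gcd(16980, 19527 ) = 849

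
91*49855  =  4536805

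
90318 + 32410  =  122728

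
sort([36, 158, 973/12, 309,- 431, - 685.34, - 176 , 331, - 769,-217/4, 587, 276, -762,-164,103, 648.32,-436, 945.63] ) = [ - 769,-762 , - 685.34,-436, - 431,-176, - 164, - 217/4,36, 973/12,103, 158,276, 309,  331,587, 648.32, 945.63] 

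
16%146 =16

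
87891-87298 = 593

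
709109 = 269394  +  439715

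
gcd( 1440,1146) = 6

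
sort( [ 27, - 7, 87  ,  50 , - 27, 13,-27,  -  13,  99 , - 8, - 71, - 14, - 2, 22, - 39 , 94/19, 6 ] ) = [ -71  ,-39,-27 , - 27 , - 14,-13, - 8,-7, - 2, 94/19,  6,13, 22,27,  50, 87, 99]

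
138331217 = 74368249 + 63962968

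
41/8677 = 41/8677 = 0.00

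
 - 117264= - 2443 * 48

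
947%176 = 67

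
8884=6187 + 2697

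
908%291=35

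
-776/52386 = - 1 + 25805/26193 = - 0.01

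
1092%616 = 476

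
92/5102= 46/2551 = 0.02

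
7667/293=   7667/293 = 26.17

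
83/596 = 83/596 = 0.14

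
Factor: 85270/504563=2^1*5^1*8527^1*504563^ ( - 1) 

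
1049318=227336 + 821982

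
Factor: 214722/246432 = 2^ ( - 4 ) * 3^1*17^ ( - 1) * 79^1 = 237/272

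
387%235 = 152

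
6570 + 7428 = 13998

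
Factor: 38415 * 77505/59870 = 595470915/11974 = 2^( - 1)*3^2*5^1*13^1*197^1 * 5167^1*5987^( - 1 ) 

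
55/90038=55/90038 = 0.00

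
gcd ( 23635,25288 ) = 29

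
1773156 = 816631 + 956525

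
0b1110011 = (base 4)1303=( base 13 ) 8b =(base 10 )115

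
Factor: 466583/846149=13^1*19^1*1889^1 * 846149^ ( - 1) 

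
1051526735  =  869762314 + 181764421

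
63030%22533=17964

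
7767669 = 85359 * 91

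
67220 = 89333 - 22113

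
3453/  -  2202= -2 + 317/734 = -1.57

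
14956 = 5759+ 9197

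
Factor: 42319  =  101^1*419^1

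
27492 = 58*474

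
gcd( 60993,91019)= 1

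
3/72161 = 3/72161 = 0.00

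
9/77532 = 3/25844 = 0.00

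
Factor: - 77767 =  - 19^1*4093^1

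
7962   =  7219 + 743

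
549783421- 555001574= -5218153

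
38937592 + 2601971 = 41539563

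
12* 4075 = 48900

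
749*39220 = 29375780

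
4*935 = 3740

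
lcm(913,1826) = 1826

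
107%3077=107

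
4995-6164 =-1169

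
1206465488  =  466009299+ 740456189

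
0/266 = 0 = 0.00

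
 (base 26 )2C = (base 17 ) 3D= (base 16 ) 40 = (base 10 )64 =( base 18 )3A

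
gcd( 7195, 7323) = 1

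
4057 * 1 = 4057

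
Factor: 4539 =3^1*17^1*89^1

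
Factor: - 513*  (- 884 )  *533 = 241711236 = 2^2*3^3*13^2*17^1 * 19^1*41^1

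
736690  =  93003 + 643687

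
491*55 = 27005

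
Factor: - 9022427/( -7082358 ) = 2^ ( - 1)*3^ ( - 1 )*17^1 * 43^( - 1 )*97^(-1 )*283^( - 1)*530731^1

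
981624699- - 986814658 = 1968439357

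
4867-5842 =  -  975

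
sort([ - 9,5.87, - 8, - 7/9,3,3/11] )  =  [ - 9, - 8, - 7/9,3/11,3,5.87 ]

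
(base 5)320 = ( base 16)55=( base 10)85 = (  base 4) 1111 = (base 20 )45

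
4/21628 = 1/5407 = 0.00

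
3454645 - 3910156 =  - 455511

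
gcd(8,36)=4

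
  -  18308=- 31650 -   -  13342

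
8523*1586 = 13517478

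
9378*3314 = 31078692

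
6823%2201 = 220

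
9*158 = 1422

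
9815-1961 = 7854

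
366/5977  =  366/5977 = 0.06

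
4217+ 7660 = 11877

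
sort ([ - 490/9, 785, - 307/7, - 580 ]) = [ - 580, - 490/9, - 307/7 , 785]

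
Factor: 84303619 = 84303619^1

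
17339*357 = 6190023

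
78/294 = 13/49 = 0.27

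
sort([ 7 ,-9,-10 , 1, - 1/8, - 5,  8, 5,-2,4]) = [-10 , - 9 , - 5,  -  2,- 1/8 , 1 , 4 , 5,7, 8 ] 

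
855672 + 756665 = 1612337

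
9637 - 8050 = 1587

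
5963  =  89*67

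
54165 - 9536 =44629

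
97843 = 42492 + 55351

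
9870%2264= 814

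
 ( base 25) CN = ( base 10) 323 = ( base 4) 11003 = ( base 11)274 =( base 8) 503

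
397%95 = 17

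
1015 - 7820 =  - 6805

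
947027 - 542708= 404319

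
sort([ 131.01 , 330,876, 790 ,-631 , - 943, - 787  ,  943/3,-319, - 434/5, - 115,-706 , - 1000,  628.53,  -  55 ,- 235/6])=[ - 1000, - 943, - 787, - 706, -631,  -  319,  -  115, - 434/5, - 55, - 235/6 , 131.01, 943/3,330,628.53,  790,876]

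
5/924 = 5/924   =  0.01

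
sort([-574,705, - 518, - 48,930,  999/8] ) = [ - 574, - 518,-48,999/8,705,930 ]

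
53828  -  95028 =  - 41200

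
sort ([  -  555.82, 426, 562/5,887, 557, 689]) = [ - 555.82, 562/5,426,557 , 689, 887]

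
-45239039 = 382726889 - 427965928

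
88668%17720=68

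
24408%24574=24408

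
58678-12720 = 45958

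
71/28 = 2 + 15/28 =2.54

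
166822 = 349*478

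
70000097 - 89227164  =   - 19227067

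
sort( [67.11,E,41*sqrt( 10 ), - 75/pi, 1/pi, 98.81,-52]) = [ - 52,  -  75/pi, 1/pi , E, 67.11,98.81, 41 *sqrt( 10)] 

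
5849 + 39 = 5888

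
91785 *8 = 734280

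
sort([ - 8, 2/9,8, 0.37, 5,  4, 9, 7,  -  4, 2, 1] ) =[-8, - 4, 2/9,0.37, 1, 2, 4, 5,7,8, 9 ] 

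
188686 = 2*94343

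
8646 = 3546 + 5100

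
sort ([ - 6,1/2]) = [ - 6,1/2]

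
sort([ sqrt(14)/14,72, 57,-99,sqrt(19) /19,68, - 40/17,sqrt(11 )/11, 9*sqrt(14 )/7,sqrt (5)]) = [-99, - 40/17,sqrt(19)/19,  sqrt ( 14 ) /14, sqrt( 11)/11,sqrt( 5),9*sqrt( 14 ) /7,57,68,72] 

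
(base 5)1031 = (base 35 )41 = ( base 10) 141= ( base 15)96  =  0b10001101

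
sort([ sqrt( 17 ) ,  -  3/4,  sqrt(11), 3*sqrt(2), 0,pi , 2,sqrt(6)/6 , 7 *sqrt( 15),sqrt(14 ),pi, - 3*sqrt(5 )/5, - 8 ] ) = [ - 8, - 3*sqrt(5)/5, - 3/4,0, sqrt ( 6 )/6, 2, pi , pi, sqrt ( 11 ),sqrt( 14 ) , sqrt ( 17 ), 3*sqrt(2), 7*sqrt(15)]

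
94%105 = 94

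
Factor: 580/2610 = 2/9 = 2^1*3^( - 2)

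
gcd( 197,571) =1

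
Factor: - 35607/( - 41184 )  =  2^( - 5) * 3^( - 1) * 83^1 =83/96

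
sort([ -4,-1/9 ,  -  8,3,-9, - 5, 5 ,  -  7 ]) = [ - 9, - 8, - 7, - 5, - 4, - 1/9,3,5 ]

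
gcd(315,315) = 315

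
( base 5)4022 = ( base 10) 512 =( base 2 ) 1000000000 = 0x200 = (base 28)i8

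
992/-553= - 2  +  114/553 = - 1.79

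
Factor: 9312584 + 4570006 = 2^1 *3^5*5^1*29^1*197^1 = 13882590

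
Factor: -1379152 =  - 2^4 * 86197^1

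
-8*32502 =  - 260016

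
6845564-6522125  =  323439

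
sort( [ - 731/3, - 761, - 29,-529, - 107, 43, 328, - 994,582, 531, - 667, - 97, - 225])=[-994, - 761, - 667, - 529, - 731/3, - 225, - 107,  -  97, - 29, 43,328, 531,582]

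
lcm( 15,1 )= 15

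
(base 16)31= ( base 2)110001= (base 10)49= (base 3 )1211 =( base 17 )2f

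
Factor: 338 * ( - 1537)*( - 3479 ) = 1807361374 = 2^1*7^2*13^2*29^1*53^1*71^1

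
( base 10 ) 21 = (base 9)23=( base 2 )10101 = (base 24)L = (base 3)210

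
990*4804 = 4755960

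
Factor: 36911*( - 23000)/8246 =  - 2^2*5^3*19^( - 1 ) *23^1*31^( - 1)*5273^1 = - 60639500/589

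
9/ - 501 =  - 3/167  =  - 0.02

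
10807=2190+8617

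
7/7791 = 1/1113 =0.00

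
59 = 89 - 30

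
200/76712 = 25/9589 =0.00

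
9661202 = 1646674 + 8014528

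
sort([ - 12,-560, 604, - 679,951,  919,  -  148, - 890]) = [ - 890,-679, - 560,  -  148,-12, 604,  919,951 ]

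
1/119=1/119 = 0.01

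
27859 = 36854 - 8995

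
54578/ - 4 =  -  27289/2 = -13644.50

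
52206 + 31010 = 83216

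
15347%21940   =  15347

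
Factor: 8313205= 5^1 * 1662641^1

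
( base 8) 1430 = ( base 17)2ca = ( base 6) 3400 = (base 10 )792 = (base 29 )r9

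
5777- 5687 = 90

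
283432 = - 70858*( - 4 )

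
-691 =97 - 788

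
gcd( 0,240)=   240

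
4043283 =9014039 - 4970756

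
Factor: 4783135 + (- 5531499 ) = -748364 = -2^2*187091^1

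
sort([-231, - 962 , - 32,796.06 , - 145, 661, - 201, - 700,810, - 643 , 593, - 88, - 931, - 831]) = [ - 962, - 931, - 831, - 700 , - 643, - 231, -201, - 145, - 88, - 32, 593,661,796.06  ,  810]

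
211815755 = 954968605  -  743152850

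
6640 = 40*166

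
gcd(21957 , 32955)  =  39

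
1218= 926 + 292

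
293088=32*9159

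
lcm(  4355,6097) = 30485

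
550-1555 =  - 1005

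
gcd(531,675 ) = 9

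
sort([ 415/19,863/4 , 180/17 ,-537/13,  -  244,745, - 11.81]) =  [ - 244,-537/13,  -  11.81,  180/17, 415/19, 863/4, 745]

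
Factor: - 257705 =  - 5^1*7^1*37^1*199^1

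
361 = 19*19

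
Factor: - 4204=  - 2^2* 1051^1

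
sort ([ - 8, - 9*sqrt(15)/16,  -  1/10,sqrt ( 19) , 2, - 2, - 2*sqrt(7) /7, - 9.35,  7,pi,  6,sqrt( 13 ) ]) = [ - 9.35, - 8, - 9* sqrt( 15) /16, - 2, - 2 * sqrt( 7)/7, - 1/10, 2 , pi, sqrt( 13 ), sqrt( 19 ),6,7] 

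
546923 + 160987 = 707910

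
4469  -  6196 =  - 1727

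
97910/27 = 3626 + 8/27 = 3626.30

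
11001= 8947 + 2054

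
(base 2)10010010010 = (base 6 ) 5230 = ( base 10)1170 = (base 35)xf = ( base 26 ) 1j0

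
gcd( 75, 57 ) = 3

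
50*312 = 15600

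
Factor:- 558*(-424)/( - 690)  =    -  2^3*3^1*5^(- 1 )*23^(-1 )*31^1*53^1 = -39432/115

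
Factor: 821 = 821^1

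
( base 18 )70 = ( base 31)42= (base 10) 126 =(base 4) 1332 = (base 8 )176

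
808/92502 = 404/46251 = 0.01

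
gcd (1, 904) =1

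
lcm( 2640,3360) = 36960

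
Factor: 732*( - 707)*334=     -  172853016 = -  2^3*3^1 *7^1*61^1 * 101^1 * 167^1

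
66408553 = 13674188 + 52734365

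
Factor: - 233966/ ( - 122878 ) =7^( - 1)*19^1*47^1 * 67^( - 1 ) = 893/469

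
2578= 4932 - 2354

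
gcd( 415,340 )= 5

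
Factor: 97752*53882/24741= 1755691088/8247 = 2^4*3^( - 1)*29^1*929^1*2749^(-1)*4073^1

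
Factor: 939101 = 503^1*1867^1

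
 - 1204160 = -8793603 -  - 7589443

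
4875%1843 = 1189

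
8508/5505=2836/1835 = 1.55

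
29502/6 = 4917 = 4917.00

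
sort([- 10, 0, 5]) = [-10, 0,5]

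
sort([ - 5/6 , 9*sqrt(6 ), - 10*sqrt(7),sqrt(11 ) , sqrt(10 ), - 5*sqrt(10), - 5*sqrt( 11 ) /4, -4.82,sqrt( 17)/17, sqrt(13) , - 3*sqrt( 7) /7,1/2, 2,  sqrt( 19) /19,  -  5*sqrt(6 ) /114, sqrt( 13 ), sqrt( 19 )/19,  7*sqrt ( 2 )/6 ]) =[ - 10*sqrt(7 ), - 5*sqrt(10 ),-4.82, - 5*sqrt( 11 ) /4, -3*sqrt( 7)/7,-5/6, - 5*sqrt( 6)/114,sqrt( 19)/19,  sqrt (19 )/19,  sqrt(17)/17, 1/2,7 * sqrt( 2 )/6, 2,sqrt(10),sqrt( 11), sqrt( 13),sqrt(13)  ,  9*sqrt ( 6)] 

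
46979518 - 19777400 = 27202118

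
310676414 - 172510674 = 138165740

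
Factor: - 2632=-2^3*7^1*47^1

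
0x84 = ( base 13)A2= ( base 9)156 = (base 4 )2010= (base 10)132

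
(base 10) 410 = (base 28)ei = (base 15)1c5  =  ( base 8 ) 632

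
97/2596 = 97/2596 = 0.04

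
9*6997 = 62973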